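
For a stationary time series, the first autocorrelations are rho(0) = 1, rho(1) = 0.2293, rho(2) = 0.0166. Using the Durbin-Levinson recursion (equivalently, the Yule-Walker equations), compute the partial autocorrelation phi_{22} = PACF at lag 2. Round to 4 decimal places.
\phi_{22} = -0.0380

The PACF at lag k is phi_{kk}, the last component of the solution
to the Yule-Walker system G_k phi = r_k where
  (G_k)_{ij} = rho(|i - j|), (r_k)_i = rho(i), i,j = 1..k.
Equivalently, Durbin-Levinson gives phi_{kk} iteratively:
  phi_{11} = rho(1)
  phi_{kk} = [rho(k) - sum_{j=1..k-1} phi_{k-1,j} rho(k-j)]
            / [1 - sum_{j=1..k-1} phi_{k-1,j} rho(j)],
  phi_{k,j} = phi_{k-1,j} - phi_{kk} phi_{k-1,k-j},  j = 1..k-1.
Step k = 1:
  phi_11 = rho(1) = 0.2293.
Step k = 2:
  phi_22 = [rho(2) - phi_11 rho(1)] / [1 - phi_11 rho(1)] = [0.0166 - (0.2293)(0.2293)] / [1 - (0.2293)(0.2293)]
         = -0.03597849 / 0.94742151 = -0.038.
Therefore phi_{22} = -0.0380.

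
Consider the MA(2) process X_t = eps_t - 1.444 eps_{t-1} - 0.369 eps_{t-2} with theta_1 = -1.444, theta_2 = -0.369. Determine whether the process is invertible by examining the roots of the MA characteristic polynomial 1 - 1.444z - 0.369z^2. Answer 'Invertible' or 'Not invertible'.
\text{Not invertible}

The MA(q) characteristic polynomial is P(z) = 1 - 1.444z - 0.369z^2.
Invertibility requires all roots to lie outside the unit circle, i.e. |z| > 1 for every root.
Set 1 + (-1.444) z + (-0.369) z^2 = 0, i.e. a z^2 + b z + c = 0 with a = -0.369, b = -1.444, c = 1.
Discriminant D = b^2 - 4ac = (-1.444)^2 - 4*(-0.369)*1 = 2.085136 - (-1.476) = 3.561136.
D >= 0, so the roots are real: z = (-b +/- sqrt(D)) / (2a) = (1.444 +/- 1.887097) / (-0.738).
  z_1 = (1.444 + 1.887097) / (-0.738) = -4.5137,   |z_1| = 4.5137.
  z_2 = (1.444 - 1.887097) / (-0.738) = 0.6004,   |z_2| = 0.6004.
Moduli of all roots: 4.5137, 0.6004.
All moduli strictly greater than 1? No.
Verdict: Not invertible.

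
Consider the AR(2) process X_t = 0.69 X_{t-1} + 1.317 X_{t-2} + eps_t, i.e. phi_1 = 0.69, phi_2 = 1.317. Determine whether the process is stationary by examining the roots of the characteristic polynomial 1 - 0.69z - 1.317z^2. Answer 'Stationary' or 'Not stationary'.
\text{Not stationary}

The AR(p) characteristic polynomial is P(z) = 1 - 0.69z - 1.317z^2.
Stationarity requires all roots to lie outside the unit circle, i.e. |z| > 1 for every root.
Set 1 + (-0.69) z + (-1.317) z^2 = 0, i.e. a z^2 + b z + c = 0 with a = -1.317, b = -0.69, c = 1.
Discriminant D = b^2 - 4ac = (-0.69)^2 - 4*(-1.317)*1 = 0.4761 - (-5.268) = 5.7441.
D >= 0, so the roots are real: z = (-b +/- sqrt(D)) / (2a) = (0.69 +/- 2.396685) / (-2.634).
  z_1 = (0.69 + 2.396685) / (-2.634) = -1.1719,   |z_1| = 1.1719.
  z_2 = (0.69 - 2.396685) / (-2.634) = 0.6479,   |z_2| = 0.6479.
Moduli of all roots: 1.1719, 0.6479.
All moduli strictly greater than 1? No.
Verdict: Not stationary.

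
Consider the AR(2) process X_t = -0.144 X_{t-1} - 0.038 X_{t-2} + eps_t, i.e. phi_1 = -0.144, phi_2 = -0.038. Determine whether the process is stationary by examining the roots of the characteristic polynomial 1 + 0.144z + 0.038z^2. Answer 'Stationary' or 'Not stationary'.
\text{Stationary}

The AR(p) characteristic polynomial is P(z) = 1 + 0.144z + 0.038z^2.
Stationarity requires all roots to lie outside the unit circle, i.e. |z| > 1 for every root.
Set 1 + (0.144) z + (0.038) z^2 = 0, i.e. a z^2 + b z + c = 0 with a = 0.038, b = 0.144, c = 1.
Discriminant D = b^2 - 4ac = (0.144)^2 - 4*(0.038)*1 = 0.020736 - (0.152) = -0.131264.
D < 0, so the roots are the complex-conjugate pair z = (-b +/- i sqrt(-D)) / (2a) = -1.8947 +/- 4.7672i.
For a conjugate pair |z|^2 = z * conj(z) = (product of roots) = c/a = 1/(0.038) = 26.315789, so |z| = sqrt(26.315789) = 5.1299 for both roots.
Moduli of all roots: 5.1299, 5.1299.
All moduli strictly greater than 1? Yes.
Verdict: Stationary.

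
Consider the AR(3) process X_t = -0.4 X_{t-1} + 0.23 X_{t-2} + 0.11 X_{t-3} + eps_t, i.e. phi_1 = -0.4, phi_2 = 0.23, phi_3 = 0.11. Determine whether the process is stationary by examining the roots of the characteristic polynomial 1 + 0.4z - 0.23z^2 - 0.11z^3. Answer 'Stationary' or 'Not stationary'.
\text{Stationary}

The AR(p) characteristic polynomial is P(z) = 1 + 0.4z - 0.23z^2 - 0.11z^3.
Stationarity requires all roots to lie outside the unit circle, i.e. |z| > 1 for every root.
Degree 3: look for a simple real root z0 first, then factor out (1 - z/z0) and solve the remaining quadratic.
Testing z0 = 2: P(2) = 1 + (0.4)(2) + (-0.23)(2)^2 + (-0.11)(2)^3
  = 1 + (0.8) + (-0.92) + (-0.88) = 0.  So z_0 = 2 is a root, |z_0| = 2.
Divide out the factor (1 - 0.5 z) = (1 - z/z0) (since 1/z0 = 0.5):
  P(z) = (1 - 0.5 z)(1 + (0.9) z + (0.22) z^2)
  [check: z-coef 0.9 - (0.5) = 0.4; z^2-coef 0.22 - (0.5)(0.9) = -0.23; z^3-coef -(0.5)(0.22) = -0.11.]
Remaining roots from the quadratic factor 1 + (0.9) z + (0.22) z^2:
  Set 1 + (0.9) z + (0.22) z^2 = 0, i.e. a z^2 + b z + c = 0 with a = 0.22, b = 0.9, c = 1.
  Discriminant D = b^2 - 4ac = (0.9)^2 - 4*(0.22)*1 = 0.81 - (0.88) = -0.07.
  D < 0, so the roots are the complex-conjugate pair z = (-b +/- i sqrt(-D)) / (2a) = -2.0455 +/- 0.6013i.
  For a conjugate pair |z|^2 = z * conj(z) = (product of roots) = c/a = 1/(0.22) = 4.545455, so |z| = sqrt(4.545455) = 2.132 for both roots.
Moduli of all roots: 2.0000, 2.1320, 2.1320.
All moduli strictly greater than 1? Yes.
Verdict: Stationary.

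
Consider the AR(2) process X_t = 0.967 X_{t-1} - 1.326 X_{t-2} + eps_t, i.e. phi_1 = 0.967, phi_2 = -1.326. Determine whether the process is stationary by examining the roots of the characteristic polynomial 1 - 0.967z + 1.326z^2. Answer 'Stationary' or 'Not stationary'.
\text{Not stationary}

The AR(p) characteristic polynomial is P(z) = 1 - 0.967z + 1.326z^2.
Stationarity requires all roots to lie outside the unit circle, i.e. |z| > 1 for every root.
Set 1 + (-0.967) z + (1.326) z^2 = 0, i.e. a z^2 + b z + c = 0 with a = 1.326, b = -0.967, c = 1.
Discriminant D = b^2 - 4ac = (-0.967)^2 - 4*(1.326)*1 = 0.935089 - (5.304) = -4.368911.
D < 0, so the roots are the complex-conjugate pair z = (-b +/- i sqrt(-D)) / (2a) = 0.3646 +/- 0.7882i.
For a conjugate pair |z|^2 = z * conj(z) = (product of roots) = c/a = 1/(1.326) = 0.754148, so |z| = sqrt(0.754148) = 0.8684 for both roots.
Moduli of all roots: 0.8684, 0.8684.
All moduli strictly greater than 1? No.
Verdict: Not stationary.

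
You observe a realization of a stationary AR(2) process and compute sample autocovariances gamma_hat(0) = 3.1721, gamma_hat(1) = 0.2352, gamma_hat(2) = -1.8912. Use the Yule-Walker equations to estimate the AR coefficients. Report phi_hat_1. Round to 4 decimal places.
\hat\phi_{1} = 0.1190

The Yule-Walker equations for an AR(p) process read, in matrix form,
  Gamma_p phi = r_p,   with   (Gamma_p)_{ij} = gamma(|i - j|),
                       (r_p)_i = gamma(i),   i,j = 1..p.
Substitute the sample gammas (Toeplitz matrix and right-hand side of size 2):
  Gamma_p = [[3.1721, 0.2352], [0.2352, 3.1721]]
  r_p     = [0.2352, -1.8912]
Written out:
  3.1721 phi_1 + 0.2352 phi_2 = 0.2352
  0.2352 phi_1 + 3.1721 phi_2 = -1.8912
Solve by Cramer's rule:
  det = gamma(0)^2 - gamma(1)^2 = (3.1721)^2 - (0.2352)^2 = 10.06221841 - 0.05531904 = 10.00689937
  phi_hat_1 = [gamma(1) gamma(0) - gamma(1) gamma(2)] / det = [(0.2352)(3.1721) - (0.2352)(-1.8912)] / 10.00689937 = 1.19088816 / 10.00689937 = 0.119
  phi_hat_2 = [gamma(0) gamma(2) - gamma(1)^2] / det = [(3.1721)(-1.8912) - (0.2352)^2] / 10.00689937 = -6.05439456 / 10.00689937 = -0.605
So phi_hat = [0.1190, -0.6050].
Therefore phi_hat_1 = 0.1190.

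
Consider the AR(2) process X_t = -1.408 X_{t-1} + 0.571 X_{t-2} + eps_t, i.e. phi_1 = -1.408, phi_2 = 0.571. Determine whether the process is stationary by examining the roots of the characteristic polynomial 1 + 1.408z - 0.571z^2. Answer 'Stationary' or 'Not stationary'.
\text{Not stationary}

The AR(p) characteristic polynomial is P(z) = 1 + 1.408z - 0.571z^2.
Stationarity requires all roots to lie outside the unit circle, i.e. |z| > 1 for every root.
Set 1 + (1.408) z + (-0.571) z^2 = 0, i.e. a z^2 + b z + c = 0 with a = -0.571, b = 1.408, c = 1.
Discriminant D = b^2 - 4ac = (1.408)^2 - 4*(-0.571)*1 = 1.982464 - (-2.284) = 4.266464.
D >= 0, so the roots are real: z = (-b +/- sqrt(D)) / (2a) = (-1.408 +/- 2.065542) / (-1.142).
  z_1 = (-1.408 + 2.065542) / (-1.142) = -0.5758,   |z_1| = 0.5758.
  z_2 = (-1.408 - 2.065542) / (-1.142) = 3.0416,   |z_2| = 3.0416.
Moduli of all roots: 0.5758, 3.0416.
All moduli strictly greater than 1? No.
Verdict: Not stationary.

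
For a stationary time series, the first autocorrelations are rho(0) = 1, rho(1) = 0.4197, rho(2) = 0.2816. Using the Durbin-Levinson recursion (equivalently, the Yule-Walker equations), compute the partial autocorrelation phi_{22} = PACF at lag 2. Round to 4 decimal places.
\phi_{22} = 0.1280

The PACF at lag k is phi_{kk}, the last component of the solution
to the Yule-Walker system G_k phi = r_k where
  (G_k)_{ij} = rho(|i - j|), (r_k)_i = rho(i), i,j = 1..k.
Equivalently, Durbin-Levinson gives phi_{kk} iteratively:
  phi_{11} = rho(1)
  phi_{kk} = [rho(k) - sum_{j=1..k-1} phi_{k-1,j} rho(k-j)]
            / [1 - sum_{j=1..k-1} phi_{k-1,j} rho(j)],
  phi_{k,j} = phi_{k-1,j} - phi_{kk} phi_{k-1,k-j},  j = 1..k-1.
Step k = 1:
  phi_11 = rho(1) = 0.4197.
Step k = 2:
  phi_22 = [rho(2) - phi_11 rho(1)] / [1 - phi_11 rho(1)] = [0.2816 - (0.4197)(0.4197)] / [1 - (0.4197)(0.4197)]
         = 0.10545191 / 0.82385191 = 0.128.
Therefore phi_{22} = 0.1280.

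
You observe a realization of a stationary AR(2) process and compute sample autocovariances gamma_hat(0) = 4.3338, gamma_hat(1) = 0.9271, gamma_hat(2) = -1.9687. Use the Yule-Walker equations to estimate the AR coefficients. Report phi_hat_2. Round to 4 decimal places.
\hat\phi_{2} = -0.5240

The Yule-Walker equations for an AR(p) process read, in matrix form,
  Gamma_p phi = r_p,   with   (Gamma_p)_{ij} = gamma(|i - j|),
                       (r_p)_i = gamma(i),   i,j = 1..p.
Substitute the sample gammas (Toeplitz matrix and right-hand side of size 2):
  Gamma_p = [[4.3338, 0.9271], [0.9271, 4.3338]]
  r_p     = [0.9271, -1.9687]
Written out:
  4.3338 phi_1 + 0.9271 phi_2 = 0.9271
  0.9271 phi_1 + 4.3338 phi_2 = -1.9687
Solve by Cramer's rule:
  det = gamma(0)^2 - gamma(1)^2 = (4.3338)^2 - (0.9271)^2 = 18.78182244 - 0.85951441 = 17.92230803
  phi_hat_1 = [gamma(1) gamma(0) - gamma(1) gamma(2)] / det = [(0.9271)(4.3338) - (0.9271)(-1.9687)] / 17.92230803 = 5.84304775 / 17.92230803 = 0.326
  phi_hat_2 = [gamma(0) gamma(2) - gamma(1)^2] / det = [(4.3338)(-1.9687) - (0.9271)^2] / 17.92230803 = -9.39146647 / 17.92230803 = -0.524
So phi_hat = [0.3260, -0.5240].
Therefore phi_hat_2 = -0.5240.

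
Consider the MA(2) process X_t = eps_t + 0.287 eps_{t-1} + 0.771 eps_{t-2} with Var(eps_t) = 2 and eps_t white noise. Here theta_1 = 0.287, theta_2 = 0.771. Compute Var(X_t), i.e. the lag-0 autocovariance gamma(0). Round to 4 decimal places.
\gamma(0) = 3.3536

For an MA(q) process X_t = eps_t + sum_i theta_i eps_{t-i} with
Var(eps_t) = sigma^2, the variance is
  gamma(0) = sigma^2 * (1 + sum_i theta_i^2).
  sum_i theta_i^2 = (0.287)^2 + (0.771)^2 = 0.082369 + 0.594441 = 0.67681.
  gamma(0) = 2 * (1 + 0.67681) = 2 * 1.67681 = 3.35362, which rounds to 3.3536.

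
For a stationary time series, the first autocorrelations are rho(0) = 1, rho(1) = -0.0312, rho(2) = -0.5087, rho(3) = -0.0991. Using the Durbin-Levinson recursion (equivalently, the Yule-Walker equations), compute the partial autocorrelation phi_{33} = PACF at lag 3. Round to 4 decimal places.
\phi_{33} = -0.1881

The PACF at lag k is phi_{kk}, the last component of the solution
to the Yule-Walker system G_k phi = r_k where
  (G_k)_{ij} = rho(|i - j|), (r_k)_i = rho(i), i,j = 1..k.
Equivalently, Durbin-Levinson gives phi_{kk} iteratively:
  phi_{11} = rho(1)
  phi_{kk} = [rho(k) - sum_{j=1..k-1} phi_{k-1,j} rho(k-j)]
            / [1 - sum_{j=1..k-1} phi_{k-1,j} rho(j)],
  phi_{k,j} = phi_{k-1,j} - phi_{kk} phi_{k-1,k-j},  j = 1..k-1.
Step k = 1:
  phi_11 = rho(1) = -0.0312.
Step k = 2:
  phi_22 = [rho(2) - phi_11 rho(1)] / [1 - phi_11 rho(1)] = [-0.5087 - (-0.0312)(-0.0312)] / [1 - (-0.0312)(-0.0312)]
         = -0.50967344 / 0.99902656 = -0.51017.
  Update: phi_21 = phi_11 - phi_22 phi_11 = -0.0312 - (-0.51017)(-0.0312) = -0.047117.
Step k = 3:
  phi_33 = [rho(3) - phi_21 rho(2) - phi_22 rho(1)] / [1 - phi_21 rho(1) - phi_22 rho(2)]
    numerator   = -0.0991 - (-0.047117)(-0.5087) - (-0.51017)(-0.0312) = -0.13898588
    denominator = 1 - (-0.047117)(-0.0312) - (-0.51017)(-0.5087) = 0.73900643
  phi_33 = -0.13898588 / 0.73900643 = -0.1881.
Therefore phi_{33} = -0.1881.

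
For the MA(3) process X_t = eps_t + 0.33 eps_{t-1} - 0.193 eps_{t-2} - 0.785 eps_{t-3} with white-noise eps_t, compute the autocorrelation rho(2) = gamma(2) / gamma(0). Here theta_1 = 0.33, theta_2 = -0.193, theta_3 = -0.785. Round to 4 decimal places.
\rho(2) = -0.2565

For an MA(q) process with theta_0 = 1, the autocovariance is
  gamma(k) = sigma^2 * sum_{i=0..q-k} theta_i * theta_{i+k},
and rho(k) = gamma(k) / gamma(0). Sigma^2 cancels.
  numerator   = (1)*(-0.193) + (0.33)*(-0.785) = -0.45205.
  denominator = (1)^2 + (0.33)^2 + (-0.193)^2 + (-0.785)^2 = 1.762374.
  rho(2) = -0.45205 / 1.762374 = -0.2565.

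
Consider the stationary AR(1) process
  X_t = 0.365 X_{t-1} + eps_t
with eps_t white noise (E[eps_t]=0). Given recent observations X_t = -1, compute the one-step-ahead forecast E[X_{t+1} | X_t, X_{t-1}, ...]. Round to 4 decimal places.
E[X_{t+1} \mid \mathcal F_t] = -0.3650

For an AR(p) model X_t = c + sum_i phi_i X_{t-i} + eps_t, the
one-step-ahead conditional mean is
  E[X_{t+1} | X_t, ...] = c + sum_i phi_i X_{t+1-i}.
Substitute known values:
  E[X_{t+1} | ...] = (0.365) * (-1)
                   = -0.3650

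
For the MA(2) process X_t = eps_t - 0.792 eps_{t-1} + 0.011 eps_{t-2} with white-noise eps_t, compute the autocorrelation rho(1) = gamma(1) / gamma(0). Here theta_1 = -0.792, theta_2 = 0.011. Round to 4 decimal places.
\rho(1) = -0.4920

For an MA(q) process with theta_0 = 1, the autocovariance is
  gamma(k) = sigma^2 * sum_{i=0..q-k} theta_i * theta_{i+k},
and rho(k) = gamma(k) / gamma(0). Sigma^2 cancels.
  numerator   = (1)*(-0.792) + (-0.792)*(0.011) = -0.800712.
  denominator = (1)^2 + (-0.792)^2 + (0.011)^2 = 1.627385.
  rho(1) = -0.800712 / 1.627385 = -0.4920.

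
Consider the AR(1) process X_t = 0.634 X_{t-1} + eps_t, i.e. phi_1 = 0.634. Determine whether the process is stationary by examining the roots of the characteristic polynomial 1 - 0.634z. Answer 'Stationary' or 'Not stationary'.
\text{Stationary}

The AR(p) characteristic polynomial is P(z) = 1 - 0.634z.
Stationarity requires all roots to lie outside the unit circle, i.e. |z| > 1 for every root.
This is linear in z: 1 + (-0.634) z = 0  =>  z = -1/(-0.634) = 1.577287,  |z| = 1.577287.
Moduli of all roots: 1.5773.
All moduli strictly greater than 1? Yes.
Verdict: Stationary.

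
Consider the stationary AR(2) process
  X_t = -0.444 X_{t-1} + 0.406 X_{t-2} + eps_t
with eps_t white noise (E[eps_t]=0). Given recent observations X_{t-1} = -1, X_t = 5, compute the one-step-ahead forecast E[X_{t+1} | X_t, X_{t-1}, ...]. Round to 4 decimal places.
E[X_{t+1} \mid \mathcal F_t] = -2.6260

For an AR(p) model X_t = c + sum_i phi_i X_{t-i} + eps_t, the
one-step-ahead conditional mean is
  E[X_{t+1} | X_t, ...] = c + sum_i phi_i X_{t+1-i}.
Substitute known values:
  E[X_{t+1} | ...] = (-0.444) * (5) + (0.406) * (-1)
                   = -2.6260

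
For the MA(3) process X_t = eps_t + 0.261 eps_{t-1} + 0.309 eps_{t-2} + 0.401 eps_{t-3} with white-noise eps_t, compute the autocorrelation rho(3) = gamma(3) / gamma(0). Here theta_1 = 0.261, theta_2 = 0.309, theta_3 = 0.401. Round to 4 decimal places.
\rho(3) = 0.3028

For an MA(q) process with theta_0 = 1, the autocovariance is
  gamma(k) = sigma^2 * sum_{i=0..q-k} theta_i * theta_{i+k},
and rho(k) = gamma(k) / gamma(0). Sigma^2 cancels.
  numerator   = (1)*(0.401) = 0.401.
  denominator = (1)^2 + (0.261)^2 + (0.309)^2 + (0.401)^2 = 1.324403.
  rho(3) = 0.401 / 1.324403 = 0.3028.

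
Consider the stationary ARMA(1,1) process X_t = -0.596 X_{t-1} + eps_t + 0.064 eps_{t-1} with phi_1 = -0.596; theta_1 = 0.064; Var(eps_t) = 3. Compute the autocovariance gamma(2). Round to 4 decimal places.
\gamma(2) = 1.4190

Multiply the model equation by X_{t-k} and take expectations. With theta_0 = psi_0 = 1 and psi_j the MA(infinity) weights, this gives
  gamma(k) - sum_i phi_i gamma(k-i) = c_k,
  c_k = sigma^2 * sum_{j=k..q} theta_j psi_{j-k}   (c_k = 0 for k > q),
using gamma(-m) = gamma(m).
psi-weights needed (psi_j = theta_j + sum_i phi_i psi_{j-i}):
  psi_1 = theta_1 + phi_1 = 0.064 + (-0.596) = -0.532
Right-hand sides:
  c_0 = sigma^2 (1 + theta_1 psi_1) = 3 * (1 + (0.064)(-0.532)) = 3 * 0.965952 = 2.897856
  c_1 = sigma^2 theta_1 = 3 * (0.064) = 0.192
  c_2 = 0
Equations for k = 0 and k = 1 (AR order 1):
  gamma(0) = phi_1 gamma(1) + c_0
  gamma(1) = phi_1 gamma(0) + c_1
Substituting the second into the first: gamma(0) (1 - phi_1^2) = c_0 + phi_1 c_1, so
  gamma(0) = (c_0 + phi_1 c_1) / (1 - phi_1^2) = (2.897856 + (-0.596)(0.192)) / (1 - (-0.596)^2) = 2.783424 / 0.644784 = 4.316832.
  gamma(1) = phi_1 gamma(0) + c_1 = (-0.596)(4.316832) + (0.192) = -2.380832.
For k = 2 (> q): gamma(2) = phi_1 gamma(1) = (-0.596)(-2.380832) = 1.418976.
Therefore gamma(2) = 1.4190 (to 4 decimal places).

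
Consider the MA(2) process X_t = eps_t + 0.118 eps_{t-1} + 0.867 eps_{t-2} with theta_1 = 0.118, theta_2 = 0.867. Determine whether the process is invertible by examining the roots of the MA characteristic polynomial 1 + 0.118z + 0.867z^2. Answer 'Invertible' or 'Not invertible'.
\text{Invertible}

The MA(q) characteristic polynomial is P(z) = 1 + 0.118z + 0.867z^2.
Invertibility requires all roots to lie outside the unit circle, i.e. |z| > 1 for every root.
Set 1 + (0.118) z + (0.867) z^2 = 0, i.e. a z^2 + b z + c = 0 with a = 0.867, b = 0.118, c = 1.
Discriminant D = b^2 - 4ac = (0.118)^2 - 4*(0.867)*1 = 0.013924 - (3.468) = -3.454076.
D < 0, so the roots are the complex-conjugate pair z = (-b +/- i sqrt(-D)) / (2a) = -0.0681 +/- 1.0718i.
For a conjugate pair |z|^2 = z * conj(z) = (product of roots) = c/a = 1/(0.867) = 1.153403, so |z| = sqrt(1.153403) = 1.074 for both roots.
Moduli of all roots: 1.0740, 1.0740.
All moduli strictly greater than 1? Yes.
Verdict: Invertible.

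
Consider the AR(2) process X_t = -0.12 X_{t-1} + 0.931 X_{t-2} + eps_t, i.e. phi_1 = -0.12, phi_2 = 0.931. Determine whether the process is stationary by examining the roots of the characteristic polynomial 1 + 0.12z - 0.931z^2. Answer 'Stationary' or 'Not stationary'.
\text{Not stationary}

The AR(p) characteristic polynomial is P(z) = 1 + 0.12z - 0.931z^2.
Stationarity requires all roots to lie outside the unit circle, i.e. |z| > 1 for every root.
Set 1 + (0.12) z + (-0.931) z^2 = 0, i.e. a z^2 + b z + c = 0 with a = -0.931, b = 0.12, c = 1.
Discriminant D = b^2 - 4ac = (0.12)^2 - 4*(-0.931)*1 = 0.0144 - (-3.724) = 3.7384.
D >= 0, so the roots are real: z = (-b +/- sqrt(D)) / (2a) = (-0.12 +/- 1.933494) / (-1.862).
  z_1 = (-0.12 + 1.933494) / (-1.862) = -0.9739,   |z_1| = 0.9739.
  z_2 = (-0.12 - 1.933494) / (-1.862) = 1.1028,   |z_2| = 1.1028.
Moduli of all roots: 0.9739, 1.1028.
All moduli strictly greater than 1? No.
Verdict: Not stationary.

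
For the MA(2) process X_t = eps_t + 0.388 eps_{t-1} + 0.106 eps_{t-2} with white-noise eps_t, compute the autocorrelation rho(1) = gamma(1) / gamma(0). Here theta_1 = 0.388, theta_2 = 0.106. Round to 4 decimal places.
\rho(1) = 0.3694

For an MA(q) process with theta_0 = 1, the autocovariance is
  gamma(k) = sigma^2 * sum_{i=0..q-k} theta_i * theta_{i+k},
and rho(k) = gamma(k) / gamma(0). Sigma^2 cancels.
  numerator   = (1)*(0.388) + (0.388)*(0.106) = 0.429128.
  denominator = (1)^2 + (0.388)^2 + (0.106)^2 = 1.16178.
  rho(1) = 0.429128 / 1.16178 = 0.3694.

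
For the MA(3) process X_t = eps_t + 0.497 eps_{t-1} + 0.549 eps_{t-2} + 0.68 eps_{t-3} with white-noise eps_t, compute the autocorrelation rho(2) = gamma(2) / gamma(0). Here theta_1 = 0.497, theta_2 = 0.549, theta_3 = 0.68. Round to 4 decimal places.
\rho(2) = 0.4411

For an MA(q) process with theta_0 = 1, the autocovariance is
  gamma(k) = sigma^2 * sum_{i=0..q-k} theta_i * theta_{i+k},
and rho(k) = gamma(k) / gamma(0). Sigma^2 cancels.
  numerator   = (1)*(0.549) + (0.497)*(0.68) = 0.88696.
  denominator = (1)^2 + (0.497)^2 + (0.549)^2 + (0.68)^2 = 2.01081.
  rho(2) = 0.88696 / 2.01081 = 0.4411.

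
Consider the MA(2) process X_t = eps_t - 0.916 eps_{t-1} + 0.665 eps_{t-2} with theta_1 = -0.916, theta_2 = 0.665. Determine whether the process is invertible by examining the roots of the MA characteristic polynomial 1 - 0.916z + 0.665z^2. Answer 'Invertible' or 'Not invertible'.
\text{Invertible}

The MA(q) characteristic polynomial is P(z) = 1 - 0.916z + 0.665z^2.
Invertibility requires all roots to lie outside the unit circle, i.e. |z| > 1 for every root.
Set 1 + (-0.916) z + (0.665) z^2 = 0, i.e. a z^2 + b z + c = 0 with a = 0.665, b = -0.916, c = 1.
Discriminant D = b^2 - 4ac = (-0.916)^2 - 4*(0.665)*1 = 0.839056 - (2.66) = -1.820944.
D < 0, so the roots are the complex-conjugate pair z = (-b +/- i sqrt(-D)) / (2a) = 0.6887 +/- 1.0146i.
For a conjugate pair |z|^2 = z * conj(z) = (product of roots) = c/a = 1/(0.665) = 1.503759, so |z| = sqrt(1.503759) = 1.2263 for both roots.
Moduli of all roots: 1.2263, 1.2263.
All moduli strictly greater than 1? Yes.
Verdict: Invertible.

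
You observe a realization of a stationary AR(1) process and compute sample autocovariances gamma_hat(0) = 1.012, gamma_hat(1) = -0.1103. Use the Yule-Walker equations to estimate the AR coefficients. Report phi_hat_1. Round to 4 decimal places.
\hat\phi_{1} = -0.1090

The Yule-Walker equations for an AR(p) process read, in matrix form,
  Gamma_p phi = r_p,   with   (Gamma_p)_{ij} = gamma(|i - j|),
                       (r_p)_i = gamma(i),   i,j = 1..p.
Substitute the sample gammas (Toeplitz matrix and right-hand side of size 1):
  Gamma_p = [[1.012]]
  r_p     = [-0.1103]
With p = 1 this is the single equation gamma(0) phi_1 = gamma(1):
  phi_hat_1 = gamma(1) / gamma(0) = -0.1103 / 1.012 = -0.1090.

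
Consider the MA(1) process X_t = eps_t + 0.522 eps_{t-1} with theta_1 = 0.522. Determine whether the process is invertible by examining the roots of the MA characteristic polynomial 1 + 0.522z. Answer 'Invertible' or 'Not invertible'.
\text{Invertible}

The MA(q) characteristic polynomial is P(z) = 1 + 0.522z.
Invertibility requires all roots to lie outside the unit circle, i.e. |z| > 1 for every root.
This is linear in z: 1 + (0.522) z = 0  =>  z = -1/(0.522) = -1.915709,  |z| = 1.915709.
Moduli of all roots: 1.9157.
All moduli strictly greater than 1? Yes.
Verdict: Invertible.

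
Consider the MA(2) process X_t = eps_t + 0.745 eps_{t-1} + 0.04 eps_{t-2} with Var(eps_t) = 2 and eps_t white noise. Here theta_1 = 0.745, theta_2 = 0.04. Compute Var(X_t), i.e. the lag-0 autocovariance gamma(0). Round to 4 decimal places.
\gamma(0) = 3.1133

For an MA(q) process X_t = eps_t + sum_i theta_i eps_{t-i} with
Var(eps_t) = sigma^2, the variance is
  gamma(0) = sigma^2 * (1 + sum_i theta_i^2).
  sum_i theta_i^2 = (0.745)^2 + (0.04)^2 = 0.555025 + 0.0016 = 0.556625.
  gamma(0) = 2 * (1 + 0.556625) = 2 * 1.556625 = 3.11325, which rounds to 3.1133.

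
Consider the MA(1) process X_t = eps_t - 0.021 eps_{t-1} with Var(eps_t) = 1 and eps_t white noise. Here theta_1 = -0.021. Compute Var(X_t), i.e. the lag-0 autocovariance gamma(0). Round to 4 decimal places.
\gamma(0) = 1.0004

For an MA(q) process X_t = eps_t + sum_i theta_i eps_{t-i} with
Var(eps_t) = sigma^2, the variance is
  gamma(0) = sigma^2 * (1 + sum_i theta_i^2).
  sum_i theta_i^2 = (-0.021)^2 = 0.000441.
  gamma(0) = 1 * (1 + 0.000441) = 1 * 1.000441 = 1.000441, which rounds to 1.0004.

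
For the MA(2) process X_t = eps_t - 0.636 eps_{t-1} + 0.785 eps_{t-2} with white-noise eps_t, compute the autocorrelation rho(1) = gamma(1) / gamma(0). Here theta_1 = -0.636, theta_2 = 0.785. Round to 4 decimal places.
\rho(1) = -0.5618

For an MA(q) process with theta_0 = 1, the autocovariance is
  gamma(k) = sigma^2 * sum_{i=0..q-k} theta_i * theta_{i+k},
and rho(k) = gamma(k) / gamma(0). Sigma^2 cancels.
  numerator   = (1)*(-0.636) + (-0.636)*(0.785) = -1.13526.
  denominator = (1)^2 + (-0.636)^2 + (0.785)^2 = 2.020721.
  rho(1) = -1.13526 / 2.020721 = -0.5618.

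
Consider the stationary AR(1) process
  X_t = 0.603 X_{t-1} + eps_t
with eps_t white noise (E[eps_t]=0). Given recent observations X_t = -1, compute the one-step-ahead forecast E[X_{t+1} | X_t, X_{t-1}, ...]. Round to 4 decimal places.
E[X_{t+1} \mid \mathcal F_t] = -0.6030

For an AR(p) model X_t = c + sum_i phi_i X_{t-i} + eps_t, the
one-step-ahead conditional mean is
  E[X_{t+1} | X_t, ...] = c + sum_i phi_i X_{t+1-i}.
Substitute known values:
  E[X_{t+1} | ...] = (0.603) * (-1)
                   = -0.6030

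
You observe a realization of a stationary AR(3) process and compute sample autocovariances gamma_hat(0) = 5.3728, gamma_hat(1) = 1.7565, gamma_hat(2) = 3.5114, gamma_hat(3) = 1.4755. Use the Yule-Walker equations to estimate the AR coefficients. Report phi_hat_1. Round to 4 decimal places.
\hat\phi_{1} = 0.1360

The Yule-Walker equations for an AR(p) process read, in matrix form,
  Gamma_p phi = r_p,   with   (Gamma_p)_{ij} = gamma(|i - j|),
                       (r_p)_i = gamma(i),   i,j = 1..p.
Substitute the sample gammas (Toeplitz matrix and right-hand side of size 3):
  Gamma_p = [[5.3728, 1.7565, 3.5114], [1.7565, 5.3728, 1.7565], [3.5114, 1.7565, 5.3728]]
  r_p     = [1.7565, 3.5114, 1.4755]
Written out (R1..R3):
  (R1) 5.3728 phi_1 + 1.7565 phi_2 + 3.5114 phi_3 = 1.7565
  (R2) 1.7565 phi_1 + 5.3728 phi_2 + 1.7565 phi_3 = 3.5114
  (R3) 3.5114 phi_1 + 1.7565 phi_2 + 5.3728 phi_3 = 1.4755
Gaussian elimination:
  R2 <- R2 - (1.7565/5.3728) R1 = R2 - (0.326925) R1:  4.798557 phi_2 + 0.608537 phi_3 = 2.937157
  R3 <- R3 - (3.5114/5.3728) R1 = R3 - (0.653551) R1:  0.608537 phi_2 + 3.07792 phi_3 = 0.327537
  R3 <- R3 - (0.608537/4.798557) R2 = R3 - (0.126817) R2:  3.000748 phi_3 = -0.044943
Back-substitution:
  phi_hat_3 = -0.044943 / 3.000748 = -0.014977
  phi_hat_2 = (2.937157 - (0.608537)(-0.014977)) / 4.798557 = 0.613991
  phi_hat_1 = (1.7565 - (1.7565)(0.613991) - (3.5114)(-0.014977)) / 5.3728 = 0.135984
So phi_hat = [0.1360, 0.6140, -0.0150].
Therefore phi_hat_1 = 0.1360.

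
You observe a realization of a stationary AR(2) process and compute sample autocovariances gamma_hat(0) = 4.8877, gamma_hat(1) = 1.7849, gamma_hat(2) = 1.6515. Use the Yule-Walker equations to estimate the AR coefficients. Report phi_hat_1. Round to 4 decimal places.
\hat\phi_{1} = 0.2790

The Yule-Walker equations for an AR(p) process read, in matrix form,
  Gamma_p phi = r_p,   with   (Gamma_p)_{ij} = gamma(|i - j|),
                       (r_p)_i = gamma(i),   i,j = 1..p.
Substitute the sample gammas (Toeplitz matrix and right-hand side of size 2):
  Gamma_p = [[4.8877, 1.7849], [1.7849, 4.8877]]
  r_p     = [1.7849, 1.6515]
Written out:
  4.8877 phi_1 + 1.7849 phi_2 = 1.7849
  1.7849 phi_1 + 4.8877 phi_2 = 1.6515
Solve by Cramer's rule:
  det = gamma(0)^2 - gamma(1)^2 = (4.8877)^2 - (1.7849)^2 = 23.88961129 - 3.18586801 = 20.70374328
  phi_hat_1 = [gamma(1) gamma(0) - gamma(1) gamma(2)] / det = [(1.7849)(4.8877) - (1.7849)(1.6515)] / 20.70374328 = 5.77629338 / 20.70374328 = 0.279
  phi_hat_2 = [gamma(0) gamma(2) - gamma(1)^2] / det = [(4.8877)(1.6515) - (1.7849)^2] / 20.70374328 = 4.88616854 / 20.70374328 = 0.236
So phi_hat = [0.2790, 0.2360].
Therefore phi_hat_1 = 0.2790.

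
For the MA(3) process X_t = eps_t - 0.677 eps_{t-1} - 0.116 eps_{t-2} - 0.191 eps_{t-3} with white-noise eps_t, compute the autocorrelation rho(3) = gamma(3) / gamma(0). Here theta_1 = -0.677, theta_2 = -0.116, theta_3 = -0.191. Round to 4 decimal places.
\rho(3) = -0.1266

For an MA(q) process with theta_0 = 1, the autocovariance is
  gamma(k) = sigma^2 * sum_{i=0..q-k} theta_i * theta_{i+k},
and rho(k) = gamma(k) / gamma(0). Sigma^2 cancels.
  numerator   = (1)*(-0.191) = -0.191.
  denominator = (1)^2 + (-0.677)^2 + (-0.116)^2 + (-0.191)^2 = 1.508266.
  rho(3) = -0.191 / 1.508266 = -0.1266.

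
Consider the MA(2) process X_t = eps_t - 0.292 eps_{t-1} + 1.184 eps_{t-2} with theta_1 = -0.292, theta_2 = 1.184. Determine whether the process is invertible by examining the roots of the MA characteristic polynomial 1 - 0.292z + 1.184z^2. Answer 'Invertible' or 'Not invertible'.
\text{Not invertible}

The MA(q) characteristic polynomial is P(z) = 1 - 0.292z + 1.184z^2.
Invertibility requires all roots to lie outside the unit circle, i.e. |z| > 1 for every root.
Set 1 + (-0.292) z + (1.184) z^2 = 0, i.e. a z^2 + b z + c = 0 with a = 1.184, b = -0.292, c = 1.
Discriminant D = b^2 - 4ac = (-0.292)^2 - 4*(1.184)*1 = 0.085264 - (4.736) = -4.650736.
D < 0, so the roots are the complex-conjugate pair z = (-b +/- i sqrt(-D)) / (2a) = 0.1233 +/- 0.9107i.
For a conjugate pair |z|^2 = z * conj(z) = (product of roots) = c/a = 1/(1.184) = 0.844595, so |z| = sqrt(0.844595) = 0.919 for both roots.
Moduli of all roots: 0.9190, 0.9190.
All moduli strictly greater than 1? No.
Verdict: Not invertible.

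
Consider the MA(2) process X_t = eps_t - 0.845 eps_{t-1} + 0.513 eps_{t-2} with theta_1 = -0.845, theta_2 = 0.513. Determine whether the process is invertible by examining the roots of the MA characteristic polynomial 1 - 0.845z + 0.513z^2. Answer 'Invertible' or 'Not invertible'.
\text{Invertible}

The MA(q) characteristic polynomial is P(z) = 1 - 0.845z + 0.513z^2.
Invertibility requires all roots to lie outside the unit circle, i.e. |z| > 1 for every root.
Set 1 + (-0.845) z + (0.513) z^2 = 0, i.e. a z^2 + b z + c = 0 with a = 0.513, b = -0.845, c = 1.
Discriminant D = b^2 - 4ac = (-0.845)^2 - 4*(0.513)*1 = 0.714025 - (2.052) = -1.337975.
D < 0, so the roots are the complex-conjugate pair z = (-b +/- i sqrt(-D)) / (2a) = 0.8236 +/- 1.1274i.
For a conjugate pair |z|^2 = z * conj(z) = (product of roots) = c/a = 1/(0.513) = 1.949318, so |z| = sqrt(1.949318) = 1.3962 for both roots.
Moduli of all roots: 1.3962, 1.3962.
All moduli strictly greater than 1? Yes.
Verdict: Invertible.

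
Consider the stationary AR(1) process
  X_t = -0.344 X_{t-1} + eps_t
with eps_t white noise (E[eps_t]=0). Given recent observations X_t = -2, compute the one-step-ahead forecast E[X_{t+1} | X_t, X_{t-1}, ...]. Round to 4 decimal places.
E[X_{t+1} \mid \mathcal F_t] = 0.6880

For an AR(p) model X_t = c + sum_i phi_i X_{t-i} + eps_t, the
one-step-ahead conditional mean is
  E[X_{t+1} | X_t, ...] = c + sum_i phi_i X_{t+1-i}.
Substitute known values:
  E[X_{t+1} | ...] = (-0.344) * (-2)
                   = 0.6880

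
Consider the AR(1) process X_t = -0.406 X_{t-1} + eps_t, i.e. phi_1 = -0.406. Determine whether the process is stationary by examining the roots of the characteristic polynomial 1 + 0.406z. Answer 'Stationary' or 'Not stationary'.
\text{Stationary}

The AR(p) characteristic polynomial is P(z) = 1 + 0.406z.
Stationarity requires all roots to lie outside the unit circle, i.e. |z| > 1 for every root.
This is linear in z: 1 + (0.406) z = 0  =>  z = -1/(0.406) = -2.463054,  |z| = 2.463054.
Moduli of all roots: 2.4631.
All moduli strictly greater than 1? Yes.
Verdict: Stationary.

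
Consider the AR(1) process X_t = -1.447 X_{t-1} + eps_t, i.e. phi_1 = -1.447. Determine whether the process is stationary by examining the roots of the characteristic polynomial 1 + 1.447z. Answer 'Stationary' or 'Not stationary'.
\text{Not stationary}

The AR(p) characteristic polynomial is P(z) = 1 + 1.447z.
Stationarity requires all roots to lie outside the unit circle, i.e. |z| > 1 for every root.
This is linear in z: 1 + (1.447) z = 0  =>  z = -1/(1.447) = -0.691085,  |z| = 0.691085.
Moduli of all roots: 0.6911.
All moduli strictly greater than 1? No.
Verdict: Not stationary.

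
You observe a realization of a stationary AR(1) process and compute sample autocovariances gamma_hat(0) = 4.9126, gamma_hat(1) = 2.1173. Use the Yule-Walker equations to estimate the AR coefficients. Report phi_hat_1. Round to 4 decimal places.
\hat\phi_{1} = 0.4310

The Yule-Walker equations for an AR(p) process read, in matrix form,
  Gamma_p phi = r_p,   with   (Gamma_p)_{ij} = gamma(|i - j|),
                       (r_p)_i = gamma(i),   i,j = 1..p.
Substitute the sample gammas (Toeplitz matrix and right-hand side of size 1):
  Gamma_p = [[4.9126]]
  r_p     = [2.1173]
With p = 1 this is the single equation gamma(0) phi_1 = gamma(1):
  phi_hat_1 = gamma(1) / gamma(0) = 2.1173 / 4.9126 = 0.4310.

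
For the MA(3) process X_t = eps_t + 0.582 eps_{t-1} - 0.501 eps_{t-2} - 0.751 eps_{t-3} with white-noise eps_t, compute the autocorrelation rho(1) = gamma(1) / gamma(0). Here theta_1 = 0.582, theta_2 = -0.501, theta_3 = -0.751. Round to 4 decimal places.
\rho(1) = 0.3095

For an MA(q) process with theta_0 = 1, the autocovariance is
  gamma(k) = sigma^2 * sum_{i=0..q-k} theta_i * theta_{i+k},
and rho(k) = gamma(k) / gamma(0). Sigma^2 cancels.
  numerator   = (1)*(0.582) + (0.582)*(-0.501) + (-0.501)*(-0.751) = 0.666669.
  denominator = (1)^2 + (0.582)^2 + (-0.501)^2 + (-0.751)^2 = 2.153726.
  rho(1) = 0.666669 / 2.153726 = 0.3095.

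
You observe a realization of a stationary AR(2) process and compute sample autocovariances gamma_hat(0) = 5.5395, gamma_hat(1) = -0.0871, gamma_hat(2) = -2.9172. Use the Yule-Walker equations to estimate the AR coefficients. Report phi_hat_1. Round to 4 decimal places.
\hat\phi_{1} = -0.0240

The Yule-Walker equations for an AR(p) process read, in matrix form,
  Gamma_p phi = r_p,   with   (Gamma_p)_{ij} = gamma(|i - j|),
                       (r_p)_i = gamma(i),   i,j = 1..p.
Substitute the sample gammas (Toeplitz matrix and right-hand side of size 2):
  Gamma_p = [[5.5395, -0.0871], [-0.0871, 5.5395]]
  r_p     = [-0.0871, -2.9172]
Written out:
  5.5395 phi_1 - 0.0871 phi_2 = -0.0871
  -0.0871 phi_1 + 5.5395 phi_2 = -2.9172
Solve by Cramer's rule:
  det = gamma(0)^2 - gamma(1)^2 = (5.5395)^2 - (-0.0871)^2 = 30.68606025 - 0.00758641 = 30.67847384
  phi_hat_1 = [gamma(1) gamma(0) - gamma(1) gamma(2)] / det = [(-0.0871)(5.5395) - (-0.0871)(-2.9172)] / 30.67847384 = -0.73657857 / 30.67847384 = -0.024
  phi_hat_2 = [gamma(0) gamma(2) - gamma(1)^2] / det = [(5.5395)(-2.9172) - (-0.0871)^2] / 30.67847384 = -16.16741581 / 30.67847384 = -0.527
So phi_hat = [-0.0240, -0.5270].
Therefore phi_hat_1 = -0.0240.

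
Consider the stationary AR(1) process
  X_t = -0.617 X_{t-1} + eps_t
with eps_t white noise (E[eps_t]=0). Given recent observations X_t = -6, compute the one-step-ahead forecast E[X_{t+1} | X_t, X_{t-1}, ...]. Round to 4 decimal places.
E[X_{t+1} \mid \mathcal F_t] = 3.7020

For an AR(p) model X_t = c + sum_i phi_i X_{t-i} + eps_t, the
one-step-ahead conditional mean is
  E[X_{t+1} | X_t, ...] = c + sum_i phi_i X_{t+1-i}.
Substitute known values:
  E[X_{t+1} | ...] = (-0.617) * (-6)
                   = 3.7020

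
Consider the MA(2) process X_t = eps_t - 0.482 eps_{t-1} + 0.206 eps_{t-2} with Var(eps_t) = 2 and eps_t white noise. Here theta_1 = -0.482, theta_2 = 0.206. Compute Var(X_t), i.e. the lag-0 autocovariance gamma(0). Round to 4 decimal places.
\gamma(0) = 2.5495

For an MA(q) process X_t = eps_t + sum_i theta_i eps_{t-i} with
Var(eps_t) = sigma^2, the variance is
  gamma(0) = sigma^2 * (1 + sum_i theta_i^2).
  sum_i theta_i^2 = (-0.482)^2 + (0.206)^2 = 0.232324 + 0.042436 = 0.27476.
  gamma(0) = 2 * (1 + 0.27476) = 2 * 1.27476 = 2.54952, which rounds to 2.5495.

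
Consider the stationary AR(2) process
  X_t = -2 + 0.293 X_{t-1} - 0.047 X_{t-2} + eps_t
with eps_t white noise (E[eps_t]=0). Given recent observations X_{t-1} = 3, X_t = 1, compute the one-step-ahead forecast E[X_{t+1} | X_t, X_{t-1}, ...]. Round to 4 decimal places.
E[X_{t+1} \mid \mathcal F_t] = -1.8480

For an AR(p) model X_t = c + sum_i phi_i X_{t-i} + eps_t, the
one-step-ahead conditional mean is
  E[X_{t+1} | X_t, ...] = c + sum_i phi_i X_{t+1-i}.
Substitute known values:
  E[X_{t+1} | ...] = -2 + (0.293) * (1) + (-0.047) * (3)
                   = -1.8480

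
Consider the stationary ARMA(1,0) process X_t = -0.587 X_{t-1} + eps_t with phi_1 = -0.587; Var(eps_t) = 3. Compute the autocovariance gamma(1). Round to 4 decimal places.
\gamma(1) = -2.6868

Multiply the model equation by X_{t-k} and take expectations. With theta_0 = psi_0 = 1 and psi_j the MA(infinity) weights, this gives
  gamma(k) - sum_i phi_i gamma(k-i) = c_k,
  c_k = sigma^2 * sum_{j=k..q} theta_j psi_{j-k}   (c_k = 0 for k > q),
using gamma(-m) = gamma(m).
Pure AR (q = 0): c_0 = sigma^2 = 3, c_k = 0 for k >= 1.
Equations for k = 0 and k = 1 (AR order 1):
  gamma(0) = phi_1 gamma(1) + c_0
  gamma(1) = phi_1 gamma(0) + c_1
Substituting the second into the first: gamma(0) (1 - phi_1^2) = c_0 + phi_1 c_1, so
  gamma(0) = c_0 / (1 - phi_1^2) = 3 / (1 - (-0.587)^2) = 3 / 0.655431 = 4.577141.
  gamma(1) = phi_1 gamma(0) = (-0.587)(4.577141) = -2.686782.
Therefore gamma(1) = -2.6868 (to 4 decimal places).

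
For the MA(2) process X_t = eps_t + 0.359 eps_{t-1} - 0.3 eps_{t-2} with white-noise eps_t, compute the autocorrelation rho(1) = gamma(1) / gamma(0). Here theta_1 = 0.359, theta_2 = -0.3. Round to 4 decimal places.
\rho(1) = 0.2062

For an MA(q) process with theta_0 = 1, the autocovariance is
  gamma(k) = sigma^2 * sum_{i=0..q-k} theta_i * theta_{i+k},
and rho(k) = gamma(k) / gamma(0). Sigma^2 cancels.
  numerator   = (1)*(0.359) + (0.359)*(-0.3) = 0.2513.
  denominator = (1)^2 + (0.359)^2 + (-0.3)^2 = 1.218881.
  rho(1) = 0.2513 / 1.218881 = 0.2062.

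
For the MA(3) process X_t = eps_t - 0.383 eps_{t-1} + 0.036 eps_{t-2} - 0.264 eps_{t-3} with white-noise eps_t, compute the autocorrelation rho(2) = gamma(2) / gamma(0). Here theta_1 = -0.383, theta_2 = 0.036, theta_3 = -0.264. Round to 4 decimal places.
\rho(2) = 0.1126

For an MA(q) process with theta_0 = 1, the autocovariance is
  gamma(k) = sigma^2 * sum_{i=0..q-k} theta_i * theta_{i+k},
and rho(k) = gamma(k) / gamma(0). Sigma^2 cancels.
  numerator   = (1)*(0.036) + (-0.383)*(-0.264) = 0.137112.
  denominator = (1)^2 + (-0.383)^2 + (0.036)^2 + (-0.264)^2 = 1.217681.
  rho(2) = 0.137112 / 1.217681 = 0.1126.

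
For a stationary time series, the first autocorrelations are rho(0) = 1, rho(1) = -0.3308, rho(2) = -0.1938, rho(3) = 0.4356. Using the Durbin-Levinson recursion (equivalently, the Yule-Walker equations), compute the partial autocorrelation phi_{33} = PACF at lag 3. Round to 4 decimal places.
\phi_{33} = 0.3011

The PACF at lag k is phi_{kk}, the last component of the solution
to the Yule-Walker system G_k phi = r_k where
  (G_k)_{ij} = rho(|i - j|), (r_k)_i = rho(i), i,j = 1..k.
Equivalently, Durbin-Levinson gives phi_{kk} iteratively:
  phi_{11} = rho(1)
  phi_{kk} = [rho(k) - sum_{j=1..k-1} phi_{k-1,j} rho(k-j)]
            / [1 - sum_{j=1..k-1} phi_{k-1,j} rho(j)],
  phi_{k,j} = phi_{k-1,j} - phi_{kk} phi_{k-1,k-j},  j = 1..k-1.
Step k = 1:
  phi_11 = rho(1) = -0.3308.
Step k = 2:
  phi_22 = [rho(2) - phi_11 rho(1)] / [1 - phi_11 rho(1)] = [-0.1938 - (-0.3308)(-0.3308)] / [1 - (-0.3308)(-0.3308)]
         = -0.30322864 / 0.89057136 = -0.340488.
  Update: phi_21 = phi_11 - phi_22 phi_11 = -0.3308 - (-0.340488)(-0.3308) = -0.443433.
Step k = 3:
  phi_33 = [rho(3) - phi_21 rho(2) - phi_22 rho(1)] / [1 - phi_21 rho(1) - phi_22 rho(2)]
    numerator   = 0.4356 - (-0.443433)(-0.1938) - (-0.340488)(-0.3308) = 0.23702927
    denominator = 1 - (-0.443433)(-0.3308) - (-0.340488)(-0.1938) = 0.78732572
  phi_33 = 0.23702927 / 0.78732572 = 0.3011.
Therefore phi_{33} = 0.3011.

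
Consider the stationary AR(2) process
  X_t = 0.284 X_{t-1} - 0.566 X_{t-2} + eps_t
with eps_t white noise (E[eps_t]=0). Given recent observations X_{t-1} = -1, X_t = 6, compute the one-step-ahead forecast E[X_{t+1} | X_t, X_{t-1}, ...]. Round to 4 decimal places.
E[X_{t+1} \mid \mathcal F_t] = 2.2700

For an AR(p) model X_t = c + sum_i phi_i X_{t-i} + eps_t, the
one-step-ahead conditional mean is
  E[X_{t+1} | X_t, ...] = c + sum_i phi_i X_{t+1-i}.
Substitute known values:
  E[X_{t+1} | ...] = (0.284) * (6) + (-0.566) * (-1)
                   = 2.2700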